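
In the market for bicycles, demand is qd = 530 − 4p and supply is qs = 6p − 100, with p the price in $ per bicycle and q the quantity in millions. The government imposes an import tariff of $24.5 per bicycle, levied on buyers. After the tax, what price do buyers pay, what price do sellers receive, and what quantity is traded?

Buyers pay $77.7; sellers receive $53.2; quantity = 219.2.

Before the tax: set 530 − 4p = 6p − 100 → p* = $63, q* = 278.
With the tax collected from buyers, demand (in seller-price terms) shifts: qd = 530 − 4(p + 24.5).
Solving gives q = 219.2 with buyers paying $77.7 and sellers receiving $53.2 (the $24.5 wedge).
The less price-elastic side of the market bears the larger share of a per-unit tax.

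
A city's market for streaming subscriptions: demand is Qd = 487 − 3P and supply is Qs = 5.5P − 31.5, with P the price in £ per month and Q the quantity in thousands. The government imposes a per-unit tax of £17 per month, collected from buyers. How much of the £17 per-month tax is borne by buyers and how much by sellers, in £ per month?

Buyers bear £11 per month; sellers bear £6 per month.

Without the tax, 487 − 3P = 5.5P − 31.5 gives 8.5P = 518.5, so P* = £61 and Q* = 304.
With the tax collected from buyers, demand (in seller-price terms) shifts: Qd = 487 − 3(P + 17).
Solving gives Q = 271 with buyers paying £72 and sellers receiving £55 (the £17 wedge).
Burden on buyers: £11; on sellers: £6. (They sum to £17.)
The less price-elastic side of the market bears the larger share of a per-unit tax.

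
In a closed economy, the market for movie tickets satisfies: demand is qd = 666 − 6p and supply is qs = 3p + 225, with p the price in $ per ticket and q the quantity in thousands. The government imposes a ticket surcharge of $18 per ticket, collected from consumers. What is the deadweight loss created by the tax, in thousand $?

Deadweight loss = $324 thousand.

Without the tax, 666 − 6p = 3p + 225 gives 9p = 441, so p* = $49 and q* = 372.
With the tax collected from consumers, demand (in seller-price terms) shifts: qd = 666 − 6(p + 18).
Solving gives q = 336 with consumers paying $55 and sellers receiving $37 (the $18 wedge).
Quantity falls by |ΔQ| = |372 − 336| = 36.
DWL = ½ · t · |ΔQ| = ½ · 18 · 36 = $324.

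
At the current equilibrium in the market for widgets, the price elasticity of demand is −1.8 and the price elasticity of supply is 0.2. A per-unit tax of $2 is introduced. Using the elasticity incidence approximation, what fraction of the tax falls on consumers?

Incidence ratio: consumers' share ≈ εs / (εs + |εd|) = 0.2 / (0.2 + 1.8) = 0.1.
Supply is the less elastic side, so consumers bear the smaller share.

Consumers' share ≈ 0.1.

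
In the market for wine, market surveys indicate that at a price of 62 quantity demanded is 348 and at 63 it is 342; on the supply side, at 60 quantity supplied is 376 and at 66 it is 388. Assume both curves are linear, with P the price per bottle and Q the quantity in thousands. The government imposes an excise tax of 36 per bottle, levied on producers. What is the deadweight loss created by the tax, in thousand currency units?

Deadweight loss = 972 thousand.

Demand slope: (342 − 348)/(63 − 62) = -6, so Qd = 720 − 6P.
Supply slope: (388 − 376)/(66 − 60) = 2, so Qs = 2P + 256.
Without the tax, 720 − 6P = 2P + 256 gives 8P = 464, so P* = 58 and Q* = 372.
With the tax collected from producers, supply shifts: Qs = 2(P − 36) + 256.
Solving gives Q = 318 with consumers paying 67 and producers receiving 31 (the 36 wedge).
Quantity falls by |ΔQ| = |372 − 318| = 54.
DWL = ½ · t · |ΔQ| = ½ · 36 · 54 = 972.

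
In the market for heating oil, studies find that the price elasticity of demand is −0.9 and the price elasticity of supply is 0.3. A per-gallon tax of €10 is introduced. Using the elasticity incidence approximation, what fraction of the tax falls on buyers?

Incidence ratio: buyers' share ≈ εs / (εs + |εd|) = 0.3 / (0.3 + 0.9) = 0.25.
Supply is the less elastic side, so buyers bear the smaller share.

Buyers' share ≈ 0.25.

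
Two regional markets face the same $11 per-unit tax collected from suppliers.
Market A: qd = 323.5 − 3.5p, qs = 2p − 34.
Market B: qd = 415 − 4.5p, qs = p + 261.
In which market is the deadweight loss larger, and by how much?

Market A: pre-tax p* = $65, q* = 96; post-tax q = 82; deadweight loss = $77.
Market B: pre-tax p* = $28, q* = 289; post-tax q = 280; deadweight loss = $49.5.
Difference: $77 vs $49.5 → market A is larger by $27.5.

Market A, by $27.5.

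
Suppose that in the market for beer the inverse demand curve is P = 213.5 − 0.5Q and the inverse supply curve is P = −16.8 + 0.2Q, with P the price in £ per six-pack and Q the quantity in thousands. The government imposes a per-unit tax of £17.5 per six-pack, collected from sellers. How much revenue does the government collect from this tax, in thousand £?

Rewrite in direct form: Qd = 427 − 2P and Qs = 5P + 84.
Before the tax: set 427 − 2P = 5P + 84 → P* = £49, Q* = 329.
With the tax collected from sellers, supply shifts: Qs = 5(P − 17.5) + 84.
Solving gives Q = 304 with consumers paying £61.5 and sellers receiving £44 (the £17.5 wedge).
Revenue = t · Q = 17.5 · 304 = £5320.

Tax revenue = £5320 thousand.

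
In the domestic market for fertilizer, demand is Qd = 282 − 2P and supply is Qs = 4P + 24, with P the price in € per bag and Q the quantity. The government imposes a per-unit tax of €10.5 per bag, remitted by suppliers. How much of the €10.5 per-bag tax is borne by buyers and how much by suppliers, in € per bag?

Buyers bear €7 per bag; suppliers bear €3.5 per bag.

Without the tax, 282 − 2P = 4P + 24 gives 6P = 258, so P* = €43 and Q* = 196.
With the tax collected from suppliers, supply shifts: Qs = 4(P − 10.5) + 24.
Solving gives Q = 182 with buyers paying €50 and suppliers receiving €39.5 (the €10.5 wedge).
Burden on buyers: €7; on suppliers: €3.5. (They sum to €10.5.)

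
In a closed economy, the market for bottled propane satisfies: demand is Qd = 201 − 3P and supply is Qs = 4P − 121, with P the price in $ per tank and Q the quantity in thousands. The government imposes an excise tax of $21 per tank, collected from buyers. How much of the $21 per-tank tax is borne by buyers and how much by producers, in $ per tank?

Buyers bear $12 per tank; producers bear $9 per tank.

Without the tax, 201 − 3P = 4P − 121 gives 7P = 322, so P* = $46 and Q* = 63.
With the tax collected from buyers, demand (in seller-price terms) shifts: Qd = 201 − 3(P + 21).
Solving gives Q = 27 with buyers paying $58 and producers receiving $37 (the $21 wedge).
Burden on buyers: $12; on producers: $9. (They sum to $21.)
The less price-elastic side of the market bears the larger share of a per-unit tax.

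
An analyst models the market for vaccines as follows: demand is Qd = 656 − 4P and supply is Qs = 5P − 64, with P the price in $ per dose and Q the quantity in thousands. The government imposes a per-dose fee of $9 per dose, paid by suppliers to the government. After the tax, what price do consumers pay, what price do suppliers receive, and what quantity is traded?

Before the tax: set 656 − 4P = 5P − 64 → P* = $80, Q* = 336.
With the tax collected from suppliers, supply shifts: Qs = 5(P − 9) − 64.
Solving gives Q = 316 with consumers paying $85 and suppliers receiving $76 (the $9 wedge).

Consumers pay $85; suppliers receive $76; quantity = 316.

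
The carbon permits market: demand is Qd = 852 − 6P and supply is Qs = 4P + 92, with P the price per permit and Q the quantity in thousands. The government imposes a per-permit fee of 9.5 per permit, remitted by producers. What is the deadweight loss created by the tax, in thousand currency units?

Before the tax: set 852 − 6P = 4P + 92 → P* = 76, Q* = 396.
With the tax collected from producers, supply shifts: Qs = 4(P − 9.5) + 92.
Solving gives Q = 373.2 with consumers paying 79.8 and producers receiving 70.3 (the 9.5 wedge).
Quantity falls by |ΔQ| = |396 − 373.2| = 22.8.
DWL = ½ · t · |ΔQ| = ½ · 9.5 · 22.8 = 108.3.

Deadweight loss = 108.3 thousand.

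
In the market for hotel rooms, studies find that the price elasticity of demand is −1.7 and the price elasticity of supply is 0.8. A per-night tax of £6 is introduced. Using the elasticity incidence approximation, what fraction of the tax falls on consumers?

Incidence ratio: consumers' share ≈ εs / (εs + |εd|) = 0.8 / (0.8 + 1.7) = 0.32.
Supply is the less elastic side, so consumers bear the smaller share.

Consumers' share ≈ 0.32.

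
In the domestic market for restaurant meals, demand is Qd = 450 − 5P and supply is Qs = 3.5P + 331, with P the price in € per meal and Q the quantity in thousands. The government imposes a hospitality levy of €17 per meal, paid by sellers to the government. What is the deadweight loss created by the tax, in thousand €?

Deadweight loss = €297.5 thousand.

Before the tax: set 450 − 5P = 3.5P + 331 → P* = €14, Q* = 380.
With the tax collected from sellers, supply shifts: Qs = 3.5(P − 17) + 331.
New equilibrium: consumers pay €21, sellers receive €4, Q = 345. (Wedge: Pb − Ps = 17.)
Quantity falls by |ΔQ| = |380 − 345| = 35.
DWL = ½ · t · |ΔQ| = ½ · 17 · 35 = €297.5.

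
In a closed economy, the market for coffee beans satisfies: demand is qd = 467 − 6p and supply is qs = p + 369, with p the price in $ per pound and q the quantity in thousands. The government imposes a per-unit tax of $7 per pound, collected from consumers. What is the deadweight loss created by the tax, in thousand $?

Before the tax: set 467 − 6p = p + 369 → p* = $14, q* = 383.
With the tax collected from consumers, demand (in seller-price terms) shifts: qd = 467 − 6(p + 7).
Solving gives q = 377 with consumers paying $15 and producers receiving $8 (the $7 wedge).
Quantity falls by |ΔQ| = |383 − 377| = 6.
DWL = ½ · t · |ΔQ| = ½ · 7 · 6 = $21.

Deadweight loss = $21 thousand.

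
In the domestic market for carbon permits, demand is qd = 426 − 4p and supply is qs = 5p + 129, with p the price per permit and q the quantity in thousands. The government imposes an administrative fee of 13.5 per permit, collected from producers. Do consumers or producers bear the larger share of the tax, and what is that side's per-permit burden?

Consumers bear the larger share: 7.5 per permit.

Without the tax, 426 − 4p = 5p + 129 gives 9p = 297, so p* = 33 and q* = 294.
With the tax collected from producers, supply shifts: qs = 5(p − 13.5) + 129.
Solving gives q = 264 with consumers paying 40.5 and producers receiving 27 (the 13.5 wedge).
Per-permit burden: consumers 7.5, producers 6.
Consumers take the larger share because demand is less price-elastic here (demand slope 4 vs supply slope 5).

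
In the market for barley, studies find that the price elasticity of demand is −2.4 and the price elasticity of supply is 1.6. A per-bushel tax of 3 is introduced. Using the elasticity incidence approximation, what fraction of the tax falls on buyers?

Buyers' share ≈ 0.4.

Incidence ratio: buyers' share ≈ εs / (εs + |εd|) = 1.6 / (1.6 + 2.4) = 0.4.
Supply is the less elastic side, so buyers bear the smaller share.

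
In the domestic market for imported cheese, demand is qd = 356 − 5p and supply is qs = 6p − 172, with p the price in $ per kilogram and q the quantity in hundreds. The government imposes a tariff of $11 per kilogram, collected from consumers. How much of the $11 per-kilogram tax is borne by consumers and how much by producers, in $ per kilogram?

Consumers bear $6 per kilogram; producers bear $5 per kilogram.

Before the tax: set 356 − 5p = 6p − 172 → p* = $48, q* = 116.
With the tax collected from consumers, demand (in seller-price terms) shifts: qd = 356 − 5(p + 11).
New equilibrium: consumers pay $54, producers receive $43, q = 86. (Wedge: pb − ps = 11.)
Burden on consumers: $6; on producers: $5. (They sum to $11.)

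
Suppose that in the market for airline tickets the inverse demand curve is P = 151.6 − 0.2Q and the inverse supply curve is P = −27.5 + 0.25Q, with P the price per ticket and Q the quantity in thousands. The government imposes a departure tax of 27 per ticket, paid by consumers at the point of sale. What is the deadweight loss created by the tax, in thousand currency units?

Deadweight loss = 810 thousand.

Rewrite in direct form: Qd = 758 − 5P and Qs = 4P + 110.
Without the tax, 758 − 5P = 4P + 110 gives 9P = 648, so P* = 72 and Q* = 398.
With the tax collected from consumers, demand (in seller-price terms) shifts: Qd = 758 − 5(P + 27).
New equilibrium: consumers pay 84, sellers receive 57, Q = 338. (Wedge: Pb − Ps = 27.)
Quantity falls by |ΔQ| = |398 − 338| = 60.
DWL = ½ · t · |ΔQ| = ½ · 27 · 60 = 810.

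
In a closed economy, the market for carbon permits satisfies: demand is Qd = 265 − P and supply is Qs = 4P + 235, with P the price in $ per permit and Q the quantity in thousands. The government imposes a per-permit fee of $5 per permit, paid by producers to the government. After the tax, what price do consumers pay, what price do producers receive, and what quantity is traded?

Without the tax, 265 − P = 4P + 235 gives 5P = 30, so P* = $6 and Q* = 259.
With the tax collected from producers, supply shifts: Qs = 4(P − 5) + 235.
New equilibrium: consumers pay $10, producers receive $5, Q = 255. (Wedge: Pb − Ps = 5.)
The less price-elastic side of the market bears the larger share of a per-unit tax.

Consumers pay $10; producers receive $5; quantity = 255.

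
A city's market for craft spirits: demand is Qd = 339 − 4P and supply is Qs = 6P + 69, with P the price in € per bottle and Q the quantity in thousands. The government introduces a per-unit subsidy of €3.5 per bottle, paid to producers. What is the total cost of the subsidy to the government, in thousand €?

Before the subsidy: set 339 − 4P = 6P + 69 → P* = €27, Q* = 231.
With a per-unit subsidy paid to producers, each receives P + 3.5 per unit sold, so supply becomes Qs = 6(P + 3.5) + 69.
Solving gives Q = 239.4 with buyers paying €24.9 and producers receiving €28.4 (the €3.5 wedge).
Outlay = t · Q = 3.5 · 239.4 = €837.9.

Government outlay = €837.9 thousand.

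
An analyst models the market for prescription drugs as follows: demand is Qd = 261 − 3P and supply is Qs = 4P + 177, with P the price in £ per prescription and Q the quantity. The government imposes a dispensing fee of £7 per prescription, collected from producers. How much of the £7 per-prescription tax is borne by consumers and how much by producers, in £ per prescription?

Consumers bear £4 per prescription; producers bear £3 per prescription.

Without the tax, 261 − 3P = 4P + 177 gives 7P = 84, so P* = £12 and Q* = 225.
With the tax collected from producers, supply shifts: Qs = 4(P − 7) + 177.
New equilibrium: consumers pay £16, producers receive £9, Q = 213. (Wedge: Pb − Ps = 7.)
Burden on consumers: £4; on producers: £3. (They sum to £7.)
The less price-elastic side of the market bears the larger share of a per-unit tax.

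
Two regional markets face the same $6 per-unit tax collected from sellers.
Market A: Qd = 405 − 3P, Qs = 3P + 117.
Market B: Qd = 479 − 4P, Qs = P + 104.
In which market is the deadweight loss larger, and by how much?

Market A, by $12.6.

Market A: pre-tax P* = $48, Q* = 261; post-tax Q = 252; deadweight loss = $27.
Market B: pre-tax P* = $75, Q* = 179; post-tax Q = 174.2; deadweight loss = $14.4.
Difference: $27 vs $14.4 → market A is larger by $12.6.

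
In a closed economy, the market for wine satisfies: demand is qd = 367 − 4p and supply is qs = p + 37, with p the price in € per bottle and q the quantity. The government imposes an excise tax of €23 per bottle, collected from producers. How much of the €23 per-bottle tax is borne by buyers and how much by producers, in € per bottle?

Before the tax: set 367 − 4p = p + 37 → p* = €66, q* = 103.
With the tax collected from producers, supply shifts: qs = (p − 23) + 37.
Solving gives q = 84.6 with buyers paying €70.6 and producers receiving €47.6 (the €23 wedge).
Burden on buyers: €4.6; on producers: €18.4. (They sum to €23.)

Buyers bear €4.6 per bottle; producers bear €18.4 per bottle.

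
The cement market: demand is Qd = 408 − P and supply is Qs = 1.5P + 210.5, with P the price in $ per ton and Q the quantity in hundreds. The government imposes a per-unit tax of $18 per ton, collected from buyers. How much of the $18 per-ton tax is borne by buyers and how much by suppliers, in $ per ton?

Buyers bear $10.8 per ton; suppliers bear $7.2 per ton.

Before the tax: set 408 − P = 1.5P + 210.5 → P* = $79, Q* = 329.
With the tax collected from buyers, demand (in seller-price terms) shifts: Qd = 408 − (P + 18).
New equilibrium: buyers pay $89.8, suppliers receive $71.8, Q = 318.2. (Wedge: Pb − Ps = 18.)
Burden on buyers: $10.8; on suppliers: $7.2. (They sum to $18.)
The less price-elastic side of the market bears the larger share of a per-unit tax.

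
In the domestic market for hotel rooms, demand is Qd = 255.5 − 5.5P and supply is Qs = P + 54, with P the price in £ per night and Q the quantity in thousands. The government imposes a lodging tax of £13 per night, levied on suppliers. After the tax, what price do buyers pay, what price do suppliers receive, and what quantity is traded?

Without the tax, 255.5 − 5.5P = P + 54 gives 6.5P = 201.5, so P* = £31 and Q* = 85.
With the tax collected from suppliers, supply shifts: Qs = (P − 13) + 54.
New equilibrium: buyers pay £33, suppliers receive £20, Q = 74. (Wedge: Pb − Ps = 13.)
The less price-elastic side of the market bears the larger share of a per-unit tax.

Buyers pay £33; suppliers receive £20; quantity = 74.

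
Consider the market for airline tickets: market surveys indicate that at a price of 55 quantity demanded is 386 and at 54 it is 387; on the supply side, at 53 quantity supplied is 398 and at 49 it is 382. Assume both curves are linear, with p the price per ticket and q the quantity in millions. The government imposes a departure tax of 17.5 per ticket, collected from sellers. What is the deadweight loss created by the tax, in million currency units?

Demand slope: (387 − 386)/(54 − 55) = -1, so qd = 441 − p.
Supply slope: (382 − 398)/(49 − 53) = 4, so qs = 4p + 186.
Without the tax, 441 − p = 4p + 186 gives 5p = 255, so p* = 51 and q* = 390.
With the tax collected from sellers, supply shifts: qs = 4(p − 17.5) + 186.
Solving gives q = 376 with consumers paying 65 and sellers receiving 47.5 (the 17.5 wedge).
Quantity falls by |ΔQ| = |390 − 376| = 14.
DWL = ½ · t · |ΔQ| = ½ · 17.5 · 14 = 122.5.

Deadweight loss = 122.5 million.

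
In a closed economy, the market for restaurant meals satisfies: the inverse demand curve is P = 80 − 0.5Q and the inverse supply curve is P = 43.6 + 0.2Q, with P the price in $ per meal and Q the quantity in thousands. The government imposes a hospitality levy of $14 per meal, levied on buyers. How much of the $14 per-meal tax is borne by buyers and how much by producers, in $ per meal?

Rewrite in direct form: Qd = 160 − 2P and Qs = 5P − 218.
Before the tax: set 160 − 2P = 5P − 218 → P* = $54, Q* = 52.
With the tax collected from buyers, demand (in seller-price terms) shifts: Qd = 160 − 2(P + 14).
Solving gives Q = 32 with buyers paying $64 and producers receiving $50 (the $14 wedge).
Burden on buyers: $10; on producers: $4. (They sum to $14.)

Buyers bear $10 per meal; producers bear $4 per meal.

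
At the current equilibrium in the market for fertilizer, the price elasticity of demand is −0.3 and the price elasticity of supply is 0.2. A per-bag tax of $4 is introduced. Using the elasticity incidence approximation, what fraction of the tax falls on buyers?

Buyers' share ≈ 0.4.

Incidence ratio: buyers' share ≈ εs / (εs + |εd|) = 0.2 / (0.2 + 0.3) = 0.4.
Supply is the less elastic side, so buyers bear the smaller share.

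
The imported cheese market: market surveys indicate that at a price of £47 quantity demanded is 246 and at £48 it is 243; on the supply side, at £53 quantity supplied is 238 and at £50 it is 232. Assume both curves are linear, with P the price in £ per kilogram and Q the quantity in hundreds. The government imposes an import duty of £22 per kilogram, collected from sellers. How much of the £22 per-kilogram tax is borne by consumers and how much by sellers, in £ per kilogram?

Demand slope: (243 − 246)/(48 − 47) = -3, so Qd = 387 − 3P.
Supply slope: (232 − 238)/(50 − 53) = 2, so Qs = 2P + 132.
Before the tax: set 387 − 3P = 2P + 132 → P* = £51, Q* = 234.
With the tax collected from sellers, supply shifts: Qs = 2(P − 22) + 132.
New equilibrium: consumers pay £59.8, sellers receive £37.8, Q = 207.6. (Wedge: Pb − Ps = 22.)
Burden on consumers: £8.8; on sellers: £13.2. (They sum to £22.)
The less price-elastic side of the market bears the larger share of a per-unit tax.

Consumers bear £8.8 per kilogram; sellers bear £13.2 per kilogram.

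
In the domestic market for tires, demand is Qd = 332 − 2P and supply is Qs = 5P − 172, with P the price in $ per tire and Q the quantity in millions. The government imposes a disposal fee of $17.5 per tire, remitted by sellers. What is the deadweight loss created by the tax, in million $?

Without the tax, 332 − 2P = 5P − 172 gives 7P = 504, so P* = $72 and Q* = 188.
With the tax collected from sellers, supply shifts: Qs = 5(P − 17.5) − 172.
Solving gives Q = 163 with buyers paying $84.5 and sellers receiving $67 (the $17.5 wedge).
Quantity falls by |ΔQ| = |188 − 163| = 25.
DWL = ½ · t · |ΔQ| = ½ · 17.5 · 25 = $218.75.

Deadweight loss = $218.75 million.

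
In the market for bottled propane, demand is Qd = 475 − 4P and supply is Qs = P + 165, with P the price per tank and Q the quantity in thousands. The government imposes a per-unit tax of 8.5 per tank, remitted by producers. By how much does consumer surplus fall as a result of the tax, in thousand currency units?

Before the tax: set 475 − 4P = P + 165 → P* = 62, Q* = 227.
With the tax collected from producers, supply shifts: Qs = (P − 8.5) + 165.
Solving gives Q = 220.2 with buyers paying 63.7 and producers receiving 55.2 (the 8.5 wedge).
ΔCS is the trapezoid between Q = 220.2 and Q = 227 of height 1.7: ½ · (227 + 220.2) · 1.7 = 380.12.

Consumer surplus falls by 380.12 thousand.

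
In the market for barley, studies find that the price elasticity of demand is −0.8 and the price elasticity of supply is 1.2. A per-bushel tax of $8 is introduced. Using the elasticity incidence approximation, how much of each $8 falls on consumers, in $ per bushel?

Incidence ratio: consumers' share ≈ εs / (εs + |εd|) = 1.2 / (1.2 + 0.8) = 0.6.
So consumers bear ≈ 0.6 × $8 = $4.8; suppliers bear $3.2.

Consumers bear ≈ $4.8 per bushel.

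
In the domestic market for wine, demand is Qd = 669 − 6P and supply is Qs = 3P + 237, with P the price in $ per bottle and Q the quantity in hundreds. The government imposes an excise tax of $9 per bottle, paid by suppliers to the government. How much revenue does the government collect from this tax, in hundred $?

Without the tax, 669 − 6P = 3P + 237 gives 9P = 432, so P* = $48 and Q* = 381.
With the tax collected from suppliers, supply shifts: Qs = 3(P − 9) + 237.
Solving gives Q = 363 with buyers paying $51 and suppliers receiving $42 (the $9 wedge).
Revenue = t · Q = 9 · 363 = $3267.

Tax revenue = $3267 hundred.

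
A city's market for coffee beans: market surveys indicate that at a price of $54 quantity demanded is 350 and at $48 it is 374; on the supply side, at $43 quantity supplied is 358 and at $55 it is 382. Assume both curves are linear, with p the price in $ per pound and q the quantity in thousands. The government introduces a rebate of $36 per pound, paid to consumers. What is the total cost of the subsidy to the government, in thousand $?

Demand slope: (374 − 350)/(48 − 54) = -4, so qd = 566 − 4p.
Supply slope: (382 − 358)/(55 − 43) = 2, so qs = 2p + 272.
Without the subsidy, 566 − 4p = 2p + 272 gives 6p = 294, so p* = $49 and q* = 370.
With a per-unit subsidy paid to consumers, each effectively pays p − 36, so demand becomes qd = 566 − 4(p − 36).
Solving gives q = 418 with consumers paying $37 and sellers receiving $73 (the $36 wedge).
Outlay = t · Q = 36 · 418 = $15048.

Government outlay = $15048 thousand.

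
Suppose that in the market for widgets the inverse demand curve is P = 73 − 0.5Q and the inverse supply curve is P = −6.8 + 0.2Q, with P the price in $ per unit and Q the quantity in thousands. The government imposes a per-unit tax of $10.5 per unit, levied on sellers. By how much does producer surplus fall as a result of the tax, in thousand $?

Inverting to Q(P) form: Qd = 146 − 2P; Qs = 5P + 34.
Without the tax, 146 − 2P = 5P + 34 gives 7P = 112, so P* = $16 and Q* = 114.
With the tax collected from sellers, supply shifts: Qs = 5(P − 10.5) + 34.
Solving gives Q = 99 with buyers paying $23.5 and sellers receiving $13 (the $10.5 wedge).
ΔPS is the trapezoid between Q = 99 and Q = 114 of height $3: ½ · (114 + 99) · 3 = $319.5.

Producer surplus falls by $319.5 thousand.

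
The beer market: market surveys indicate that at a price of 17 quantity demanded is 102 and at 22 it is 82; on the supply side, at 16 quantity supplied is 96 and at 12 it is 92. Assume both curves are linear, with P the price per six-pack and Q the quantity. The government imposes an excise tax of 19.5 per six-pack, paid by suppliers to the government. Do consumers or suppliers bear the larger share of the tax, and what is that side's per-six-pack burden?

Suppliers bear the larger share: 15.6 per six-pack.

Demand slope: (82 − 102)/(22 − 17) = -4, so Qd = 170 − 4P.
Supply slope: (92 − 96)/(12 − 16) = 1, so Qs = P + 80.
Without the tax, 170 − 4P = P + 80 gives 5P = 90, so P* = 18 and Q* = 98.
With the tax collected from suppliers, supply shifts: Qs = (P − 19.5) + 80.
New equilibrium: consumers pay 21.9, suppliers receive 2.4, Q = 82.4. (Wedge: Pb − Ps = 19.5.)
Per-six-pack burden: consumers 3.9, suppliers 15.6.
Suppliers take the larger share because supply is less price-elastic here (demand slope 4 vs supply slope 1).
The less price-elastic side of the market bears the larger share of a per-unit tax.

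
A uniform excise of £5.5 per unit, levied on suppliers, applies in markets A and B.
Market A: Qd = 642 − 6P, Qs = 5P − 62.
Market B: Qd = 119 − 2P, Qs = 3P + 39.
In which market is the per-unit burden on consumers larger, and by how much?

Market B, by £0.8.

Market A: pre-tax P* = £64, Q* = 258; post-tax Q = 243; per-unit burden on consumers = £2.5.
Market B: pre-tax P* = £16, Q* = 87; post-tax Q = 80.4; per-unit burden on consumers = £3.3.
Difference: £2.5 vs £3.3 → market B is larger by £0.8.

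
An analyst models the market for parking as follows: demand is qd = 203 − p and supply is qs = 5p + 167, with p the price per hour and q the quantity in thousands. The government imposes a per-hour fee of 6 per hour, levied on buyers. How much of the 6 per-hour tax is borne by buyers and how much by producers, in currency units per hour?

Buyers bear 5 per hour; producers bear 1 per hour.

Without the tax, 203 − p = 5p + 167 gives 6p = 36, so p* = 6 and q* = 197.
With the tax collected from buyers, demand (in seller-price terms) shifts: qd = 203 − (p + 6).
New equilibrium: buyers pay 11, producers receive 5, q = 192. (Wedge: pb − ps = 6.)
Burden on buyers: 5; on producers: 1. (They sum to 6.)
The less price-elastic side of the market bears the larger share of a per-unit tax.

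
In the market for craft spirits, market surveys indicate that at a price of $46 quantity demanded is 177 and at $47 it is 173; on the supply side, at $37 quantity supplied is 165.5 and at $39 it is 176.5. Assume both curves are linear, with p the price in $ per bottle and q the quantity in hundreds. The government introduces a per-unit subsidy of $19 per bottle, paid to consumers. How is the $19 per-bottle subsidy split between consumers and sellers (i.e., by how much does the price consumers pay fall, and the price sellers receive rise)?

Consumers gain $11 per bottle; sellers gain $8 per bottle.

Demand slope: (173 − 177)/(47 − 46) = -4, so qd = 361 − 4p.
Supply slope: (176.5 − 165.5)/(39 − 37) = 5.5, so qs = 5.5p − 38.
Without the subsidy, 361 − 4p = 5.5p − 38 gives 9.5p = 399, so p* = $42 and q* = 193.
With a per-unit subsidy paid to consumers, each effectively pays p − 19, so demand becomes qd = 361 − 4(p − 19).
Solving gives q = 237 with consumers paying $31 and sellers receiving $50 (the $19 wedge).
Gain to consumers: $11; to sellers: $8. (They sum to $19.)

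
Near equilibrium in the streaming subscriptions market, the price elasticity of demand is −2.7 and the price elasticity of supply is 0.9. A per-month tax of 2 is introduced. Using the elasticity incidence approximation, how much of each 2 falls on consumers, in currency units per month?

Consumers bear ≈ 0.5 per month.

Incidence ratio: consumers' share ≈ εs / (εs + |εd|) = 0.9 / (0.9 + 2.7) = 0.25.
So consumers bear ≈ 0.25 × 2 = 0.5; sellers bear 1.5.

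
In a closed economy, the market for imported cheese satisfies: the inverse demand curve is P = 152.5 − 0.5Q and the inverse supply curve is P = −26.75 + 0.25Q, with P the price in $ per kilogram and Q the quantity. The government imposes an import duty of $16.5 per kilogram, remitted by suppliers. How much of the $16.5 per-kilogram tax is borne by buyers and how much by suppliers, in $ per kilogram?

Buyers bear $11 per kilogram; suppliers bear $5.5 per kilogram.

Rewrite in direct form: Qd = 305 − 2P and Qs = 4P + 107.
Without the tax, 305 − 2P = 4P + 107 gives 6P = 198, so P* = $33 and Q* = 239.
With the tax collected from suppliers, supply shifts: Qs = 4(P − 16.5) + 107.
Solving gives Q = 217 with buyers paying $44 and suppliers receiving $27.5 (the $16.5 wedge).
Burden on buyers: $11; on suppliers: $5.5. (They sum to $16.5.)
The less price-elastic side of the market bears the larger share of a per-unit tax.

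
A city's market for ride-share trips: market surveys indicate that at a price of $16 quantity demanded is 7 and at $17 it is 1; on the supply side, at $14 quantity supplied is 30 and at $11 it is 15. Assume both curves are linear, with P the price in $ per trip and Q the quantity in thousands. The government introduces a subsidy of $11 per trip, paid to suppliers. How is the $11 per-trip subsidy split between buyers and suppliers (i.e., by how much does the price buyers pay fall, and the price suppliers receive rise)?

Buyers gain $5 per trip; suppliers gain $6 per trip.

Demand slope: (1 − 7)/(17 − 16) = -6, so Qd = 103 − 6P.
Supply slope: (15 − 30)/(11 − 14) = 5, so Qs = 5P − 40.
Without the subsidy, 103 − 6P = 5P − 40 gives 11P = 143, so P* = $13 and Q* = 25.
With a per-unit subsidy paid to suppliers, each receives P + 11 per unit sold, so supply becomes Qs = 5(P + 11) − 40.
Solving gives Q = 55 with buyers paying $8 and suppliers receiving $19 (the $11 wedge).
Gain to buyers: $5; to suppliers: $6. (They sum to $11.)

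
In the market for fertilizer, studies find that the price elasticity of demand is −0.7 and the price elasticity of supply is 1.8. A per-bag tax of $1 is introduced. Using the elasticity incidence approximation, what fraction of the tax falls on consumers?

Incidence ratio: consumers' share ≈ εs / (εs + |εd|) = 1.8 / (1.8 + 0.7) = 0.72.
Supply is the more elastic side, so consumers bear the larger share.

Consumers' share ≈ 0.72.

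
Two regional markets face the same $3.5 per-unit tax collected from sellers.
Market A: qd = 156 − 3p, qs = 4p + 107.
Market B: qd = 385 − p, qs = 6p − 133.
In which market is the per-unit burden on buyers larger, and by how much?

Market B, by $1.

Market A: pre-tax p* = $7, q* = 135; post-tax q = 129; per-unit burden on buyers = $2.
Market B: pre-tax p* = $74, q* = 311; post-tax q = 308; per-unit burden on buyers = $3.
Difference: $2 vs $3 → market B is larger by $1.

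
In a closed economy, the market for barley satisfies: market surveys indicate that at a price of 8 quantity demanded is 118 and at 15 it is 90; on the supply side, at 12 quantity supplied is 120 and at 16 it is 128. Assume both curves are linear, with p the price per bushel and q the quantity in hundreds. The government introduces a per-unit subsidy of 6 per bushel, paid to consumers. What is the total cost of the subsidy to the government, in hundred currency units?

Government outlay = 732 hundred.

Demand slope: (90 − 118)/(15 − 8) = -4, so qd = 150 − 4p.
Supply slope: (128 − 120)/(16 − 12) = 2, so qs = 2p + 96.
Before the subsidy: set 150 − 4p = 2p + 96 → p* = 9, q* = 114.
With a per-unit subsidy paid to consumers, each effectively pays p − 6, so demand becomes qd = 150 − 4(p − 6).
Solving gives q = 122 with consumers paying 7 and sellers receiving 13 (the 6 wedge).
Outlay = t · Q = 6 · 122 = 732.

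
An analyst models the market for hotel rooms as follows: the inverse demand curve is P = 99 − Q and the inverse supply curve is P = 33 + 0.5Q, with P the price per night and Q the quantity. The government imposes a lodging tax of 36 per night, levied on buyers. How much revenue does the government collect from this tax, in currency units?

Inverting to Q(P) form: Qd = 99 − P; Qs = 2P − 66.
Without the tax, 99 − P = 2P − 66 gives 3P = 165, so P* = 55 and Q* = 44.
With the tax collected from buyers, demand (in seller-price terms) shifts: Qd = 99 − (P + 36).
New equilibrium: buyers pay 79, suppliers receive 43, Q = 20. (Wedge: Pb − Ps = 36.)
Revenue = t · Q = 36 · 20 = 720.

Tax revenue = 720.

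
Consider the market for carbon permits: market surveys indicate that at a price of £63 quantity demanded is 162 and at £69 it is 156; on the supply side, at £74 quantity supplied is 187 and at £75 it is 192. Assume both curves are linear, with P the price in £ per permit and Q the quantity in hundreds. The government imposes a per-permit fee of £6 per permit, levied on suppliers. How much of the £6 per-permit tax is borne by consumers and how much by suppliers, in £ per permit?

Demand slope: (156 − 162)/(69 − 63) = -1, so Qd = 225 − P.
Supply slope: (192 − 187)/(75 − 74) = 5, so Qs = 5P − 183.
Before the tax: set 225 − P = 5P − 183 → P* = £68, Q* = 157.
With the tax collected from suppliers, supply shifts: Qs = 5(P − 6) − 183.
New equilibrium: consumers pay £73, suppliers receive £67, Q = 152. (Wedge: Pb − Ps = 6.)
Burden on consumers: £5; on suppliers: £1. (They sum to £6.)
The less price-elastic side of the market bears the larger share of a per-unit tax.

Consumers bear £5 per permit; suppliers bear £1 per permit.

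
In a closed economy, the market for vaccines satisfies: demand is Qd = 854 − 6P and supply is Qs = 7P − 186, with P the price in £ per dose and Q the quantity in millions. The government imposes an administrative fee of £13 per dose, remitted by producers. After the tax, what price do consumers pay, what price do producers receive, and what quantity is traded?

Without the tax, 854 − 6P = 7P − 186 gives 13P = 1040, so P* = £80 and Q* = 374.
With the tax collected from producers, supply shifts: Qs = 7(P − 13) − 186.
New equilibrium: consumers pay £87, producers receive £74, Q = 332. (Wedge: Pb − Ps = 13.)

Consumers pay £87; producers receive £74; quantity = 332.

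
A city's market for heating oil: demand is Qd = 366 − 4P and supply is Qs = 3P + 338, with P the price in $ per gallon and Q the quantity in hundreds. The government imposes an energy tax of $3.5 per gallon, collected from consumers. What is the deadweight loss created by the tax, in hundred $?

Deadweight loss = $10.5 hundred.

Before the tax: set 366 − 4P = 3P + 338 → P* = $4, Q* = 350.
With the tax collected from consumers, demand (in seller-price terms) shifts: Qd = 366 − 4(P + 3.5).
New equilibrium: consumers pay $5.5, suppliers receive $2, Q = 344. (Wedge: Pb − Ps = 3.5.)
Quantity falls by |ΔQ| = |350 − 344| = 6.
DWL = ½ · t · |ΔQ| = ½ · 3.5 · 6 = $10.5.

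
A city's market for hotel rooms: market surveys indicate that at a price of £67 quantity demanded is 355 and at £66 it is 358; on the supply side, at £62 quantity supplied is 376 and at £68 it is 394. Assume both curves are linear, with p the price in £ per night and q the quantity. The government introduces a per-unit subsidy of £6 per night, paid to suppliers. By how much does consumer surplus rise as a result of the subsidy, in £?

Demand slope: (358 − 355)/(66 − 67) = -3, so qd = 556 − 3p.
Supply slope: (394 − 376)/(68 − 62) = 3, so qs = 3p + 190.
Before the subsidy: set 556 − 3p = 3p + 190 → p* = £61, q* = 373.
With a per-unit subsidy paid to suppliers, each receives p + 6 per unit sold, so supply becomes qs = 3(p + 6) + 190.
New equilibrium: buyers pay £58, suppliers receive £64, q = 382. (Wedge: pb − ps = −6.)
ΔCS is the trapezoid between Q = 382 and Q = 373 of height £3: ½ · (373 + 382) · 3 = £1132.5.

Consumer surplus rises by £1132.5.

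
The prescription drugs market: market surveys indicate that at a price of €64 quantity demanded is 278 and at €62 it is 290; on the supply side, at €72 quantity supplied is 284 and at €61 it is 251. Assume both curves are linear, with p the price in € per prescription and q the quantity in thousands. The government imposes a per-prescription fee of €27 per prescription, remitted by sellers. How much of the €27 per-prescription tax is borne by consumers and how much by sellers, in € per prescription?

Consumers bear €9 per prescription; sellers bear €18 per prescription.

Demand slope: (290 − 278)/(62 − 64) = -6, so qd = 662 − 6p.
Supply slope: (251 − 284)/(61 − 72) = 3, so qs = 3p + 68.
Without the tax, 662 − 6p = 3p + 68 gives 9p = 594, so p* = €66 and q* = 266.
With the tax collected from sellers, supply shifts: qs = 3(p − 27) + 68.
New equilibrium: consumers pay €75, sellers receive €48, q = 212. (Wedge: pb − ps = 27.)
Burden on consumers: €9; on sellers: €18. (They sum to €27.)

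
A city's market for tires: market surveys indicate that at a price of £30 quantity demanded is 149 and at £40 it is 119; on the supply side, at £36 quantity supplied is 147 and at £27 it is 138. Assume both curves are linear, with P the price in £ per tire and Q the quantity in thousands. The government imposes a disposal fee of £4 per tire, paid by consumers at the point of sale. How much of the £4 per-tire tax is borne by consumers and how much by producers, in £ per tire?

Demand slope: (119 − 149)/(40 − 30) = -3, so Qd = 239 − 3P.
Supply slope: (138 − 147)/(27 − 36) = 1, so Qs = P + 111.
Without the tax, 239 − 3P = P + 111 gives 4P = 128, so P* = £32 and Q* = 143.
With the tax collected from consumers, demand (in seller-price terms) shifts: Qd = 239 − 3(P + 4).
New equilibrium: consumers pay £33, producers receive £29, Q = 140. (Wedge: Pb − Ps = 4.)
Burden on consumers: £1; on producers: £3. (They sum to £4.)
The less price-elastic side of the market bears the larger share of a per-unit tax.

Consumers bear £1 per tire; producers bear £3 per tire.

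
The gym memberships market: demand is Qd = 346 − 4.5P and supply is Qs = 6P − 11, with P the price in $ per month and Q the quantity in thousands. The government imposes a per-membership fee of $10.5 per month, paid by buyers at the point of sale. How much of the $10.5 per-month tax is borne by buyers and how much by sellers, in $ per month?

Buyers bear $6 per month; sellers bear $4.5 per month.

Without the tax, 346 − 4.5P = 6P − 11 gives 10.5P = 357, so P* = $34 and Q* = 193.
With the tax collected from buyers, demand (in seller-price terms) shifts: Qd = 346 − 4.5(P + 10.5).
Solving gives Q = 166 with buyers paying $40 and sellers receiving $29.5 (the $10.5 wedge).
Burden on buyers: $6; on sellers: $4.5. (They sum to $10.5.)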